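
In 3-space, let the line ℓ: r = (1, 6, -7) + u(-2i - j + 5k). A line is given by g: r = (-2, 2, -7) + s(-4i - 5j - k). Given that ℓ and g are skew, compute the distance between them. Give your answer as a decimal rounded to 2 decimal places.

0.29

Common perpendicular direction n = (-2, -1, 5) × (-4, -5, -1) = (26, -22, 6).
With w = (-2, 2, -7) − (1, 6, -7) = (-3, -4, 0), w · n = 10.
Distance = |w · n| / |n| = |10| / √1196 ≈ 0.29.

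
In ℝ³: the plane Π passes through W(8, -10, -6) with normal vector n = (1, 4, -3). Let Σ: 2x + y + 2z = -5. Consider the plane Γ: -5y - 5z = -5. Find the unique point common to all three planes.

(-4, -1, 2)

Π: n·r = n·W gives x + 4y - 3z = -14.
Solving the 3×3 linear system x + 4y - 3z = -14, 2x + y + 2z = -5, -5y - 5z = -5 (e.g. by elimination or Cramer's rule, determinant = 75) gives (-4, -1, 2).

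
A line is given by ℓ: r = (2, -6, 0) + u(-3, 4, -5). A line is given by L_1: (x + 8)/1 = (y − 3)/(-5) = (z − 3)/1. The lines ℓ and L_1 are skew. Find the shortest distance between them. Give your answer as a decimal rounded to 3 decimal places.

9.457

L_1 has direction (1, -5, 1) through (-8, 3, 3).
Common perpendicular direction n = (-3, 4, -5) × (1, -5, 1) = (-21, -2, 11).
With w = (-8, 3, 3) − (2, -6, 0) = (-10, 9, 3), w · n = 225.
Distance = |w · n| / |n| = |225| / √566 ≈ 9.457.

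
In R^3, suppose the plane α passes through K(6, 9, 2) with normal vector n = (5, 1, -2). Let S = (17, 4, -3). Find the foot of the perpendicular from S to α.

(7, 2, 1)

α: n·r = n·K gives 5x + y - 2z = 35.
Foot = S − λn with λ = (n·S − d)/|n|² = (95 − 35)/30 = 2.
Foot = (17, 4, -3) − 2·(5, 1, -2) = (7, 2, 1).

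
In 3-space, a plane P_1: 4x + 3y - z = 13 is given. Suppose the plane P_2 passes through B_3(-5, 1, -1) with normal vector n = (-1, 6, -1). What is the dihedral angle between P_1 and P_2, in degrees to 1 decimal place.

P_2: n·r = n·B_3 gives -x + 6y - z = 12.
cos θ = |n₁·n₂| / (|n₁||n₂|) = |15| / (√26 · √38).
θ = arccos(0.47721) ≈ 61.5°.

61.5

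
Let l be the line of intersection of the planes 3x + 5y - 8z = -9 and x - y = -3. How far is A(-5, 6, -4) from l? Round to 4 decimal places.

Direction of l: (3, 5, -8) × (1, -1, 0) = (-8, -8, -8).
A point on l: solving the two plane equations with x = -5 gives (-5, -2, -2).
Taking (-5, -2, -2) on l with direction v = (-8, -8, -8): w = A − (-5, -2, -2) = (0, 8, -2), and w × v = (-80, 16, 64).
Distance = |w × v| / |v| = √10752 / √192 ≈ 7.4833.

7.4833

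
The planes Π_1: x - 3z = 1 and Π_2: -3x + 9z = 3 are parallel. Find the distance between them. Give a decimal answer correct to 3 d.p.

0.632

Rescale Π_2 by 1/(-3): x - 3z = -1. Then distance = |1 − (-1)| / √10 ≈ 0.632.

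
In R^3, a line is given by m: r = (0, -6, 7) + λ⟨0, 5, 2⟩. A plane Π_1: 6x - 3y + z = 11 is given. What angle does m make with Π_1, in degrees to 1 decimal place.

20.9

sin θ = |n·v| / (|n||v|) = |-13| / (√46 · √29) = 0.35593.
θ ≈ 20.9°.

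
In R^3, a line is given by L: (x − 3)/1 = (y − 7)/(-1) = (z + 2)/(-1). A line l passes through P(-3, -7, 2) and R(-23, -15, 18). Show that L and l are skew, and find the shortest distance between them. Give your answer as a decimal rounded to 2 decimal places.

0.65

L has direction (1, -1, -1) through (3, 7, -2).
A direction vector for l is R − P = (-20, -8, 16).
Common perpendicular direction n = (1, -1, -1) × (-20, -8, 16) = (-24, 4, -28).
With w = (-3, -7, 2) − (3, 7, -2) = (-6, -14, 4), w · n = -24.
Since n ≠ 0 the lines are not parallel, and w · n = -24 ≠ 0 so they do not intersect; hence they are skew.
Distance = |w · n| / |n| = |-24| / √1376 ≈ 0.65.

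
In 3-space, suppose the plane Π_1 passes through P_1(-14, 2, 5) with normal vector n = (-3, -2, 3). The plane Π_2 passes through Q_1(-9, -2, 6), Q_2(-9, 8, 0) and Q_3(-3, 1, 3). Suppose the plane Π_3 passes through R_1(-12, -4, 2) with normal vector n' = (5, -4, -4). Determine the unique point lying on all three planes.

Π_1: n·r = n·P_1 gives -3x - 2y + 3z = 53.
Q_1Q_2 = (0, 10, -6), Q_1Q_3 = (6, 3, -3); a normal to Π_2 is Q_1Q_2 × Q_1Q_3 = (-12, -36, -60).
Using Q_1: Π_2 has equation -12x - 36y - 60z = -180.
Π_3: n'·r = n'·R_1 gives 5x - 4y - 4z = -52.
Solving the 3×3 linear system -3x - 2y + 3z = 53, -12x - 36y - 60z = -180, 5x - 4y - 4z = -52 (e.g. by elimination or Cramer's rule, determinant = 1668) gives (-8, -4, 7).

(-8, -4, 7)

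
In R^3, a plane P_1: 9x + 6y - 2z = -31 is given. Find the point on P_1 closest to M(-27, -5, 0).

(-9, 7, -4)

Foot = M − λn with λ = (n·M − d)/|n|² = (-273 − (-31))/121 = -2.
Foot = (-27, -5, 0) − (-2)·(9, 6, -2) = (-9, 7, -4).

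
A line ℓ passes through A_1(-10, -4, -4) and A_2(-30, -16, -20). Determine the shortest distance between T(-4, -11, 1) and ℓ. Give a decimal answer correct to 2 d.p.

9.65

A direction vector for ℓ is A_2 − A_1 = (-20, -12, -16).
Taking (-10, -4, -4) on ℓ with direction v = (-20, -12, -16): w = T − (-10, -4, -4) = (6, -7, 5), and w × v = (172, -4, -212).
Distance = |w × v| / |v| = √74544 / √800 ≈ 9.65.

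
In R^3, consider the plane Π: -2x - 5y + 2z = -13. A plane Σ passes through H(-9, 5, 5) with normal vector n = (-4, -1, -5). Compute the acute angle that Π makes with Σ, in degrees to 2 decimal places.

Σ: n·r = n·H gives -4x - y - 5z = 6.
cos θ = |n₁·n₂| / (|n₁||n₂|) = |3| / (√33 · √42).
θ = arccos(0.08058) ≈ 85.38°.

85.38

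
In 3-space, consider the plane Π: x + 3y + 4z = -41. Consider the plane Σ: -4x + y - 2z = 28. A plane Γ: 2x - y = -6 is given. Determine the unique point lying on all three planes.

Solving the 3×3 linear system x + 3y + 4z = -41, -4x + y - 2z = 28, 2x - y = -6 (e.g. by elimination or Cramer's rule, determinant = -6) gives (-5, -4, -6).

(-5, -4, -6)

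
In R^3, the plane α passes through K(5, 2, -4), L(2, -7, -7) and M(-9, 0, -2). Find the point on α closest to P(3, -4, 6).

KL = (-3, -9, -3), KM = (-14, -2, 2); a normal to α is KL × KM = (-24, 48, -120).
Using K: α has equation -24x + 48y - 120z = 456.
Foot = P − λn with λ = (n·P − d)/|n|² = (-984 − 456)/17280 = -1/12.
Foot = (3, -4, 6) − (-1/12)·(-24, 48, -120) = (1, 0, -4).

(1, 0, -4)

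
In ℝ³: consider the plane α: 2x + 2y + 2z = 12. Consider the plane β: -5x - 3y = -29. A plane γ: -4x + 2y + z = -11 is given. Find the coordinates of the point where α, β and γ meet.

Solving the 3×3 linear system 2x + 2y + 2z = 12, -5x - 3y = -29, -4x + 2y + z = -11 (e.g. by elimination or Cramer's rule, determinant = -40) gives (4, 3, -1).

(4, 3, -1)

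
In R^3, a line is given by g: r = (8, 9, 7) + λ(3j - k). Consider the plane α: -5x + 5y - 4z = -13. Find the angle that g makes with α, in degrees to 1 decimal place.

47.7

sin θ = |n·v| / (|n||v|) = |19| / (√66 · √10) = 0.73957.
θ ≈ 47.7°.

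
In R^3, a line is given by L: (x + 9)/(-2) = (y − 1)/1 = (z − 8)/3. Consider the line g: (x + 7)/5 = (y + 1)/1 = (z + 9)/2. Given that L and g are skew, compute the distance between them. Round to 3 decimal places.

3.897

L has direction (-2, 1, 3) through (-9, 1, 8).
g has direction (5, 1, 2) through (-7, -1, -9).
Common perpendicular direction n = (-2, 1, 3) × (5, 1, 2) = (-1, 19, -7).
With w = (-7, -1, -9) − (-9, 1, 8) = (2, -2, -17), w · n = 79.
Distance = |w · n| / |n| = |79| / √411 ≈ 3.897.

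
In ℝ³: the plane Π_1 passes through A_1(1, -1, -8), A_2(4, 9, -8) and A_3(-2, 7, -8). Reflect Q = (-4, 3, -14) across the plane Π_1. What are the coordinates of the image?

A_1A_2 = (3, 10, 0), A_1A_3 = (-3, 8, 0); a normal to Π_1 is A_1A_2 × A_1A_3 = (0, 0, 54).
Using A_1: Π_1 has equation 54z = -432.
λ = (n·Q − d)/|n|² = (-756 − (-432))/2916 = -1/9.
Reflection = Q − 2λn = (-4, 3, -14) − (-2/9)·(0, 0, 54) = (-4, 3, -2).

(-4, 3, -2)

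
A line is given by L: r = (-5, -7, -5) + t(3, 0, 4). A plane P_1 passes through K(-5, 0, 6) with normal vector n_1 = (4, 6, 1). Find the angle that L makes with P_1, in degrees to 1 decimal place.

26.1

P_1: n_1·r = n_1·K gives 4x + 6y + z = -14.
sin θ = |n·v| / (|n||v|) = |16| / (√53 · √25) = 0.43955.
θ ≈ 26.1°.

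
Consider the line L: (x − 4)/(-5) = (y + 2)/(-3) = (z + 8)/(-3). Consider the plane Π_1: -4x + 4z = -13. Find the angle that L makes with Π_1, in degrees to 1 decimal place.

L has direction (-5, -3, -3) through (4, -2, -8).
sin θ = |n·v| / (|n||v|) = |8| / (√32 · √43) = 0.21567.
θ ≈ 12.5°.

12.5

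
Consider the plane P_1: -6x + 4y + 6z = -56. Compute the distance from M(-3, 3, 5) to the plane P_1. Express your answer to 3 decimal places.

n·M − d = (-6)·(-3) + (4)·(3) + (6)·(5) − (-56) = 116; |n| = √88.
Distance = |116| / √88 = 116/√88 ≈ 12.366.

12.366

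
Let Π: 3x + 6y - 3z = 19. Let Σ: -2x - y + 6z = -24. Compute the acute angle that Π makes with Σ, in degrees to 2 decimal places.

cos θ = |n₁·n₂| / (|n₁||n₂|) = |-30| / (√54 · √41).
θ = arccos(0.63758) ≈ 50.39°.

50.39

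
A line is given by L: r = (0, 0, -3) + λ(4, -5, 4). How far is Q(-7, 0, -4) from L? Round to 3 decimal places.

5.660

Taking (0, 0, -3) on L with direction v = (4, -5, 4): w = Q − (0, 0, -3) = (-7, 0, -1), and w × v = (-5, 24, 35).
Distance = |w × v| / |v| = √1826 / √57 ≈ 5.660.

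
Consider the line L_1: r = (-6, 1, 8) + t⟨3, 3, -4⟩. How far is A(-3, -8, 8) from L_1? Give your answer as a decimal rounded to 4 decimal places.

Taking (-6, 1, 8) on L_1 with direction v = (3, 3, -4): w = A − (-6, 1, 8) = (3, -9, 0), and w × v = (36, 12, 36).
Distance = |w × v| / |v| = √2736 / √34 ≈ 8.9705.

8.9705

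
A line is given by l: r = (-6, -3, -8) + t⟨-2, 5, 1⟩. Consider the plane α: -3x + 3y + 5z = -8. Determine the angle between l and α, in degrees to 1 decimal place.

sin θ = |n·v| / (|n||v|) = |26| / (√43 · √30) = 0.72390.
θ ≈ 46.4°.

46.4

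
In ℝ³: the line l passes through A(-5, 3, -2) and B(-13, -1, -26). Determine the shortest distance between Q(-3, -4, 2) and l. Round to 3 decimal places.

A direction vector for l is B − A = (-8, -4, -24).
Taking (-5, 3, -2) on l with direction v = (-8, -4, -24): w = Q − (-5, 3, -2) = (2, -7, 4), and w × v = (184, 16, -64).
Distance = |w × v| / |v| = √38208 / √656 ≈ 7.632.

7.632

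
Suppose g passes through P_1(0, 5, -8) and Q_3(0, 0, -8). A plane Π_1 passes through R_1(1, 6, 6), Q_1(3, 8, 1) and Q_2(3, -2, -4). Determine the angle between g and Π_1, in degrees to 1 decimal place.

9.0

A direction vector for g is Q_3 − P_1 = (0, -5, 0).
R_1Q_1 = (2, 2, -5), R_1Q_2 = (2, -8, -10); a normal to Π_1 is R_1Q_1 × R_1Q_2 = (-60, 10, -20).
Using R_1: Π_1 has equation -60x + 10y - 20z = -120.
sin θ = |n·v| / (|n||v|) = |-50| / (√4100 · √25) = 0.15617.
θ ≈ 9.0°.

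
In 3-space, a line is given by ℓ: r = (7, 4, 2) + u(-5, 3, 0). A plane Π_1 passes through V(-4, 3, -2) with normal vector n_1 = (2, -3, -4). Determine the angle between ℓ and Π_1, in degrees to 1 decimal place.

37.2

Π_1: n_1·r = n_1·V gives 2x - 3y - 4z = -9.
sin θ = |n·v| / (|n||v|) = |-19| / (√29 · √34) = 0.60508.
θ ≈ 37.2°.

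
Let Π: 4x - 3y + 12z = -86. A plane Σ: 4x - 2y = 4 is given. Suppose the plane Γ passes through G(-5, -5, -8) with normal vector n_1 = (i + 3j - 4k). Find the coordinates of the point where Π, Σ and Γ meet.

Γ: n_1·r = n_1·G gives x + 3y - 4z = 12.
Solving the 3×3 linear system 4x - 3y + 12z = -86, 4x - 2y = 4, x + 3y - 4z = 12 (e.g. by elimination or Cramer's rule, determinant = 152) gives (-2, -6, -8).

(-2, -6, -8)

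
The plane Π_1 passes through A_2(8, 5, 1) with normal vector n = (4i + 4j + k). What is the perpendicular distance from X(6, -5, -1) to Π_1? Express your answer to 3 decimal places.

8.704

Π_1: n·r = n·A_2 gives 4x + 4y + z = 53.
n·X − d = (4)·(6) + (4)·(-5) + (1)·(-1) − 53 = -50; |n| = √33.
Distance = |-50| / √33 = 50/√33 ≈ 8.704.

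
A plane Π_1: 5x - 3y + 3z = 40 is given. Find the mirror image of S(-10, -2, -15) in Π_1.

λ = (n·S − d)/|n|² = (-89 − 40)/43 = -3.
Reflection = S − 2λn = (-10, -2, -15) − (-6)·(5, -3, 3) = (20, -20, 3).

(20, -20, 3)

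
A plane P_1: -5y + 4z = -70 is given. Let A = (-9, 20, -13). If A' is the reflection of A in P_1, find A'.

λ = (n·A − d)/|n|² = (-152 − (-70))/41 = -2.
Reflection = A − 2λn = (-9, 20, -13) − (-4)·(0, -5, 4) = (-9, 0, 3).

(-9, 0, 3)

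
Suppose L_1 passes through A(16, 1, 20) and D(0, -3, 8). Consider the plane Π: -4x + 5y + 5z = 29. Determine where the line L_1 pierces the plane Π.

(4, -2, 11)

A direction vector for L_1 is D − A = (-16, -4, -12).
Substitute r = (16, 1, 20) + t(-16, -4, -12) into the plane: 41 + (-16)t = 29, so t = 3/4.
Intersection: (16, 1, 20) + (3/4)·(-16, -4, -12) = (4, -2, 11).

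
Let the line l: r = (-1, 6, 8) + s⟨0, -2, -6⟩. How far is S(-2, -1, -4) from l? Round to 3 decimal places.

3.017

Taking (-1, 6, 8) on l with direction v = (0, -2, -6): w = S − (-1, 6, 8) = (-1, -7, -12), and w × v = (18, -6, 2).
Distance = |w × v| / |v| = √364 / √40 ≈ 3.017.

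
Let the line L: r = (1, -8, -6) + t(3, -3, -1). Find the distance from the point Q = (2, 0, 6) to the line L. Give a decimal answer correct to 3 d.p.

12.316

Taking (1, -8, -6) on L with direction v = (3, -3, -1): w = Q − (1, -8, -6) = (1, 8, 12), and w × v = (28, 37, -27).
Distance = |w × v| / |v| = √2882 / √19 ≈ 12.316.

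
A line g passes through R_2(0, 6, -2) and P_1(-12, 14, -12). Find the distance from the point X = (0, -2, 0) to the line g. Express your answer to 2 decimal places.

6.71

A direction vector for g is P_1 − R_2 = (-12, 8, -10).
Taking (0, 6, -2) on g with direction v = (-12, 8, -10): w = X − (0, 6, -2) = (0, -8, 2), and w × v = (64, -24, -96).
Distance = |w × v| / |v| = √13888 / √308 ≈ 6.71.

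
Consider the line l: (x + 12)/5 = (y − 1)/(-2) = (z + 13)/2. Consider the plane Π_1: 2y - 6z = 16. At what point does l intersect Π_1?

l has direction (5, -2, 2) through (-12, 1, -13).
Substitute r = (-12, 1, -13) + t(5, -2, 2) into the plane: 80 + (-16)t = 16, so t = 4.
Intersection: (-12, 1, -13) + 4·(5, -2, 2) = (8, -7, -5).

(8, -7, -5)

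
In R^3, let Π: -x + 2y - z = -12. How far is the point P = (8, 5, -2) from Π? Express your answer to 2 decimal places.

n·P − d = (-1)·(8) + (2)·(5) + (-1)·(-2) − (-12) = 16; |n| = √6.
Distance = |16| / √6 = 16/√6 ≈ 6.53.

6.53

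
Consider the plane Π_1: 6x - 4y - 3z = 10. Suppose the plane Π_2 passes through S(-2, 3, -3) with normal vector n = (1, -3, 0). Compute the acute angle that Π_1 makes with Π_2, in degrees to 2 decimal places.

Π_2: n·r = n·S gives x - 3y = -11.
cos θ = |n₁·n₂| / (|n₁||n₂|) = |18| / (√61 · √10).
θ = arccos(0.72880) ≈ 43.21°.

43.21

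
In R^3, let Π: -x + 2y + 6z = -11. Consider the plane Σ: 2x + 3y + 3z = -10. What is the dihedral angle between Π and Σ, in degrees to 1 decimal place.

42.9

cos θ = |n₁·n₂| / (|n₁||n₂|) = |22| / (√41 · √22).
θ = arccos(0.73252) ≈ 42.9°.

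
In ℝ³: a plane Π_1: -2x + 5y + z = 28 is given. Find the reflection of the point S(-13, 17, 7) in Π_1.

λ = (n·S − d)/|n|² = (118 − 28)/30 = 3.
Reflection = S − 2λn = (-13, 17, 7) − 6·(-2, 5, 1) = (-1, -13, 1).

(-1, -13, 1)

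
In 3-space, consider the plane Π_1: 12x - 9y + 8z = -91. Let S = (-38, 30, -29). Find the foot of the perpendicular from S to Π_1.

Foot = S − λn with λ = (n·S − d)/|n|² = (-958 − (-91))/289 = -3.
Foot = (-38, 30, -29) − (-3)·(12, -9, 8) = (-2, 3, -5).

(-2, 3, -5)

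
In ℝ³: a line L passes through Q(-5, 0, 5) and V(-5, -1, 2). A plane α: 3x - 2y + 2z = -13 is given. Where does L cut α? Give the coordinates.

(-5, -2, -1)

A direction vector for L is V − Q = (0, -1, -3).
Substitute r = (-5, 0, 5) + t(0, -1, -3) into the plane: -5 + (-4)t = -13, so t = 2.
Intersection: (-5, 0, 5) + 2·(0, -1, -3) = (-5, -2, -1).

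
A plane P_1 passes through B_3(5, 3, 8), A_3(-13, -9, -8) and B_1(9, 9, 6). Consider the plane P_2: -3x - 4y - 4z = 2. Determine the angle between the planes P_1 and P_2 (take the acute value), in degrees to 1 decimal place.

B_3A_3 = (-18, -12, -16), B_3B_1 = (4, 6, -2); a normal to P_1 is B_3A_3 × B_3B_1 = (120, -100, -60).
Using B_3: P_1 has equation 120x - 100y - 60z = -180.
cos θ = |n₁·n₂| / (|n₁||n₂|) = |280| / (√28000 · √41).
θ = arccos(0.26133) ≈ 74.9°.

74.9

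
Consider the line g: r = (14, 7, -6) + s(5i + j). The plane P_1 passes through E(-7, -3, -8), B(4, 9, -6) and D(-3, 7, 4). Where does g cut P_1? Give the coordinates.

EB = (11, 12, 2), ED = (4, 10, 12); a normal to P_1 is EB × ED = (124, -124, 62).
Using E: P_1 has equation 124x - 124y + 62z = -992.
Substitute r = (14, 7, -6) + t(5, 1, 0) into the plane: 496 + 496t = -992, so t = -3.
Intersection: (14, 7, -6) + (-3)·(5, 1, 0) = (-1, 4, -6).

(-1, 4, -6)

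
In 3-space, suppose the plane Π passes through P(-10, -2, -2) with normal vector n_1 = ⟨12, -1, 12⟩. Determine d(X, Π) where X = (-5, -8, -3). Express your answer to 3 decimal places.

3.176

Π: n_1·r = n_1·P gives 12x - y + 12z = -142.
n·X − d = (12)·(-5) + (-1)·(-8) + (12)·(-3) − (-142) = 54; |n| = √289.
Distance = |54| / √289 = 54/√289 ≈ 3.176.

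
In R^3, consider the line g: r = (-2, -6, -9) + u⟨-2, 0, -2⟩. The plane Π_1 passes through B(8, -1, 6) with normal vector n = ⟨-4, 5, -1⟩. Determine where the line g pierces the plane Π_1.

Π_1: n·r = n·B gives -4x + 5y - z = -43.
Substitute r = (-2, -6, -9) + t(-2, 0, -2) into the plane: -13 + 10t = -43, so t = -3.
Intersection: (-2, -6, -9) + (-3)·(-2, 0, -2) = (4, -6, -3).

(4, -6, -3)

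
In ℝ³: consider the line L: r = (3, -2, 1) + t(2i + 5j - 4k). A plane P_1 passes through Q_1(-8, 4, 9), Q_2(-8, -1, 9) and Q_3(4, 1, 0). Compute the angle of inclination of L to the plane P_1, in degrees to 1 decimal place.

17.3

Q_1Q_2 = (0, -5, 0), Q_1Q_3 = (12, -3, -9); a normal to P_1 is Q_1Q_2 × Q_1Q_3 = (45, 0, 60).
Using Q_1: P_1 has equation 45x + 60z = 180.
sin θ = |n·v| / (|n||v|) = |-150| / (√5625 · √45) = 0.29814.
θ ≈ 17.3°.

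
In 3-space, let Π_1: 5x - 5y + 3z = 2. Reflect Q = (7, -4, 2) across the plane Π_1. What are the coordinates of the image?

λ = (n·Q − d)/|n|² = (61 − 2)/59 = 1.
Reflection = Q − 2λn = (7, -4, 2) − 2·(5, -5, 3) = (-3, 6, -4).

(-3, 6, -4)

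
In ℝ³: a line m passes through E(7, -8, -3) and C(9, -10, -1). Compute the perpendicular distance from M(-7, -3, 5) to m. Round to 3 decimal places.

15.642

A direction vector for m is C − E = (2, -2, 2).
Taking (7, -8, -3) on m with direction v = (2, -2, 2): w = M − (7, -8, -3) = (-14, 5, 8), and w × v = (26, 44, 18).
Distance = |w × v| / |v| = √2936 / √12 ≈ 15.642.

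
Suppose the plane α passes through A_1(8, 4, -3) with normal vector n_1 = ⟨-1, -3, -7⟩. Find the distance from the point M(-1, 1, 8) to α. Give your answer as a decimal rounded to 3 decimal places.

α: n_1·r = n_1·A_1 gives -x - 3y - 7z = 1.
n·M − d = (-1)·(-1) + (-3)·(1) + (-7)·(8) − 1 = -59; |n| = √59.
Distance = |-59| / √59 = 59/√59 ≈ 7.681.

7.681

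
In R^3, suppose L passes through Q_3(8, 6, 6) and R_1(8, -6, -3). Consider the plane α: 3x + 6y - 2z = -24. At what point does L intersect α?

(8, -10, -6)

A direction vector for L is R_1 − Q_3 = (0, -12, -9).
Substitute r = (8, 6, 6) + t(0, -12, -9) into the plane: 48 + (-54)t = -24, so t = 4/3.
Intersection: (8, 6, 6) + (4/3)·(0, -12, -9) = (8, -10, -6).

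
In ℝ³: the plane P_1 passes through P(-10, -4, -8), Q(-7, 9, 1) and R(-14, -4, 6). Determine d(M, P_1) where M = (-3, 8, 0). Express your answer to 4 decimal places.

PQ = (3, 13, 9), PR = (-4, 0, 14); a normal to P_1 is PQ × PR = (182, -78, 52).
Using P: P_1 has equation 182x - 78y + 52z = -1924.
n·M − d = (182)·(-3) + (-78)·(8) + (52)·(0) − (-1924) = 754; |n| = √41912.
Distance = |754| / √41912 = 754/√41912 ≈ 3.6830.

3.6830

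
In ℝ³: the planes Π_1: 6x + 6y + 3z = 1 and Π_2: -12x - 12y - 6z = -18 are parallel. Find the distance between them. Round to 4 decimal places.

Rescale Π_2 by 1/(-2): 6x + 6y + 3z = 9. Then distance = |1 − 9| / √81 ≈ 0.8889.

0.8889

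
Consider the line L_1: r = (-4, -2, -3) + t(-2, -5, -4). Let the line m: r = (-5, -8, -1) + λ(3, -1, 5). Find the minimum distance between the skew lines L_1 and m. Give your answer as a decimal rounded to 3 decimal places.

2.227

Common perpendicular direction n = (-2, -5, -4) × (3, -1, 5) = (-29, -2, 17).
With w = (-5, -8, -1) − (-4, -2, -3) = (-1, -6, 2), w · n = 75.
Distance = |w · n| / |n| = |75| / √1134 ≈ 2.227.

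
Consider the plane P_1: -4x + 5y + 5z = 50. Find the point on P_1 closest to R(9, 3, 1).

(5, 8, 6)

Foot = R − λn with λ = (n·R − d)/|n|² = (-16 − 50)/66 = -1.
Foot = (9, 3, 1) − (-1)·(-4, 5, 5) = (5, 8, 6).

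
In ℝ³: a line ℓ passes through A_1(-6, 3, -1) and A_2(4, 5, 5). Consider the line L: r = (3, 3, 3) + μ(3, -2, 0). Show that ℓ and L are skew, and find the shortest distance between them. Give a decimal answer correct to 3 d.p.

0.118

A direction vector for ℓ is A_2 − A_1 = (10, 2, 6).
Common perpendicular direction n = (10, 2, 6) × (3, -2, 0) = (12, 18, -26).
With w = (3, 3, 3) − (-6, 3, -1) = (9, 0, 4), w · n = 4.
Since n ≠ 0 the lines are not parallel, and w · n = 4 ≠ 0 so they do not intersect; hence they are skew.
Distance = |w · n| / |n| = |4| / √1144 ≈ 0.118.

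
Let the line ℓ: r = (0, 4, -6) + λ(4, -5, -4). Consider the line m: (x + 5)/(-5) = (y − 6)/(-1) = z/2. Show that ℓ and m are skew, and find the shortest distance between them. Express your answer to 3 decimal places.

m has direction (-5, -1, 2) through (-5, 6, 0).
Common perpendicular direction n = (4, -5, -4) × (-5, -1, 2) = (-14, 12, -29).
With w = (-5, 6, 0) − (0, 4, -6) = (-5, 2, 6), w · n = -80.
Since n ≠ 0 the lines are not parallel, and w · n = -80 ≠ 0 so they do not intersect; hence they are skew.
Distance = |w · n| / |n| = |-80| / √1181 ≈ 2.328.

2.328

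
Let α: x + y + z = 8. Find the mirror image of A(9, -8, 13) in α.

λ = (n·A − d)/|n|² = (14 − 8)/3 = 2.
Reflection = A − 2λn = (9, -8, 13) − 4·(1, 1, 1) = (5, -12, 9).

(5, -12, 9)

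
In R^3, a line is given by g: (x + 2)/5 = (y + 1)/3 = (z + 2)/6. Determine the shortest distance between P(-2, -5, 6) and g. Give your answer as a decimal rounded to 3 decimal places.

g has direction (5, 3, 6) through (-2, -1, -2).
Taking (-2, -1, -2) on g with direction v = (5, 3, 6): w = P − (-2, -1, -2) = (0, -4, 8), and w × v = (-48, 40, 20).
Distance = |w × v| / |v| = √4304 / √70 ≈ 7.841.

7.841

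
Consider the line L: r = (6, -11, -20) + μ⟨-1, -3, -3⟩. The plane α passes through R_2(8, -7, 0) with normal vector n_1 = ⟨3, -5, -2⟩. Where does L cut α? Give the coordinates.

(9, -2, -11)

α: n_1·r = n_1·R_2 gives 3x - 5y - 2z = 59.
Substitute r = (6, -11, -20) + t(-1, -3, -3) into the plane: 113 + 18t = 59, so t = -3.
Intersection: (6, -11, -20) + (-3)·(-1, -3, -3) = (9, -2, -11).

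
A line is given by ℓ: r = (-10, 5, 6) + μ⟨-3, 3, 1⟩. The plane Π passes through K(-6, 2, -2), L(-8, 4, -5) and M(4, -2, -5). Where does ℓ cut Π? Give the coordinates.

(-4, -1, 4)

KL = (-2, 2, -3), KM = (10, -4, -3); a normal to Π is KL × KM = (-18, -36, -12).
Using K: Π has equation -18x - 36y - 12z = 60.
Substitute r = (-10, 5, 6) + t(-3, 3, 1) into the plane: -72 + (-66)t = 60, so t = -2.
Intersection: (-10, 5, 6) + (-2)·(-3, 3, 1) = (-4, -1, 4).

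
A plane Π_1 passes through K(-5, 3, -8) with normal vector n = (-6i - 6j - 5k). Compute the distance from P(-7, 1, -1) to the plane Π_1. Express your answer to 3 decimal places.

Π_1: n·r = n·K gives -6x - 6y - 5z = 52.
n·P − d = (-6)·(-7) + (-6)·(1) + (-5)·(-1) − 52 = -11; |n| = √97.
Distance = |-11| / √97 = 11/√97 ≈ 1.117.

1.117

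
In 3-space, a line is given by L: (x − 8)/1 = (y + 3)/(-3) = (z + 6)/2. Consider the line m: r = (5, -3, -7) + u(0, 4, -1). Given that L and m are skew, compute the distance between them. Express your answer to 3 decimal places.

L has direction (1, -3, 2) through (8, -3, -6).
Common perpendicular direction n = (1, -3, 2) × (0, 4, -1) = (-5, 1, 4).
With w = (5, -3, -7) − (8, -3, -6) = (-3, 0, -1), w · n = 11.
Distance = |w · n| / |n| = |11| / √42 ≈ 1.697.

1.697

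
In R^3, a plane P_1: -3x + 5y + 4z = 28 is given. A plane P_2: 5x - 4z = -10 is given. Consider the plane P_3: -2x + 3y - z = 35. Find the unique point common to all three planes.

Solving the 3×3 linear system -3x + 5y + 4z = 28, 5x - 4z = -10, -2x + 3y - z = 35 (e.g. by elimination or Cramer's rule, determinant = 89) gives (-6, 6, -5).

(-6, 6, -5)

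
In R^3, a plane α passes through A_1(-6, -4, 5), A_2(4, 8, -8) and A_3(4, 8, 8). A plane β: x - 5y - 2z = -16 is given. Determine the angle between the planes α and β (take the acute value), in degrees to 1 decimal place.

A_1A_2 = (10, 12, -13), A_1A_3 = (10, 12, 3); a normal to α is A_1A_2 × A_1A_3 = (192, -160, 0).
Using A_1: α has equation 192x - 160y = -512.
cos θ = |n₁·n₂| / (|n₁||n₂|) = |992| / (√62464 · √30).
θ = arccos(0.72466) ≈ 43.6°.

43.6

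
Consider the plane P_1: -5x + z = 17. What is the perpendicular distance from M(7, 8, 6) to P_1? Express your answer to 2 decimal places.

n·M − d = (-5)·(7) + (0)·(8) + (1)·(6) − 17 = -46; |n| = √26.
Distance = |-46| / √26 = 46/√26 ≈ 9.02.

9.02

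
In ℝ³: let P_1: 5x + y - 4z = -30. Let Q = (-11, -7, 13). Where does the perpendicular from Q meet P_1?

(-1, -5, 5)

Foot = Q − λn with λ = (n·Q − d)/|n|² = (-114 − (-30))/42 = -2.
Foot = (-11, -7, 13) − (-2)·(5, 1, -4) = (-1, -5, 5).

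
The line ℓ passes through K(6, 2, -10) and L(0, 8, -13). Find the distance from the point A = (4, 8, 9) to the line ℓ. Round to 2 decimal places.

20.00

A direction vector for ℓ is L − K = (-6, 6, -3).
Taking (6, 2, -10) on ℓ with direction v = (-6, 6, -3): w = A − (6, 2, -10) = (-2, 6, 19), and w × v = (-132, -120, 24).
Distance = |w × v| / |v| = √32400 / √81 ≈ 20.00.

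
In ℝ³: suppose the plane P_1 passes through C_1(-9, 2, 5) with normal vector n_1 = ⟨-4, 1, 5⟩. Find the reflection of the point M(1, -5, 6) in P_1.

(-7, -3, 16)

P_1: n_1·r = n_1·C_1 gives -4x + y + 5z = 63.
λ = (n·M − d)/|n|² = (21 − 63)/42 = -1.
Reflection = M − 2λn = (1, -5, 6) − (-2)·(-4, 1, 5) = (-7, -3, 16).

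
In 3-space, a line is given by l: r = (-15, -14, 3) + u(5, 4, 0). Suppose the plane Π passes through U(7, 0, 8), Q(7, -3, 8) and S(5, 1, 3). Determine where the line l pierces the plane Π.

(5, 2, 3)

UQ = (0, -3, 0), US = (-2, 1, -5); a normal to Π is UQ × US = (15, 0, -6).
Using U: Π has equation 15x - 6z = 57.
Substitute r = (-15, -14, 3) + t(5, 4, 0) into the plane: -243 + 75t = 57, so t = 4.
Intersection: (-15, -14, 3) + 4·(5, 4, 0) = (5, 2, 3).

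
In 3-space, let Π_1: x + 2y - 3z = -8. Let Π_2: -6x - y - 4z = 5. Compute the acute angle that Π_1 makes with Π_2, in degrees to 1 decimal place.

cos θ = |n₁·n₂| / (|n₁||n₂|) = |4| / (√14 · √53).
θ = arccos(0.14684) ≈ 81.6°.

81.6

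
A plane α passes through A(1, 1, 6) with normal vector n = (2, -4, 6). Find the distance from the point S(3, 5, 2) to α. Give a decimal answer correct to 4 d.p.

α: n·r = n·A gives 2x - 4y + 6z = 34.
n·S − d = (2)·(3) + (-4)·(5) + (6)·(2) − 34 = -36; |n| = √56.
Distance = |-36| / √56 = 36/√56 ≈ 4.8107.

4.8107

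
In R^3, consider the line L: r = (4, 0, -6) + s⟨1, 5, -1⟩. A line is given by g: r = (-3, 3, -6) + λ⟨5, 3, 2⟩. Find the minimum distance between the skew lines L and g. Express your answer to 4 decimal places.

Common perpendicular direction n = (1, 5, -1) × (5, 3, 2) = (13, -7, -22).
With w = (-3, 3, -6) − (4, 0, -6) = (-7, 3, 0), w · n = -112.
Distance = |w · n| / |n| = |-112| / √702 ≈ 4.2272.

4.2272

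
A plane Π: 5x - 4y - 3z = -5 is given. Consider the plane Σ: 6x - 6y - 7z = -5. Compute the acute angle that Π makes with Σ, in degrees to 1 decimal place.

15.4

cos θ = |n₁·n₂| / (|n₁||n₂|) = |75| / (√50 · √121).
θ = arccos(0.96424) ≈ 15.4°.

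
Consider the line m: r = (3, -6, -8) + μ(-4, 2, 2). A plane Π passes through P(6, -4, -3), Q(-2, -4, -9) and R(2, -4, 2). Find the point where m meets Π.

(-1, -4, -6)

PQ = (-8, 0, -6), PR = (-4, 0, 5); a normal to Π is PQ × PR = (0, 64, 0).
Using P: Π has equation 64y = -256.
Substitute r = (3, -6, -8) + t(-4, 2, 2) into the plane: -384 + 128t = -256, so t = 1.
Intersection: (3, -6, -8) + 1·(-4, 2, 2) = (-1, -4, -6).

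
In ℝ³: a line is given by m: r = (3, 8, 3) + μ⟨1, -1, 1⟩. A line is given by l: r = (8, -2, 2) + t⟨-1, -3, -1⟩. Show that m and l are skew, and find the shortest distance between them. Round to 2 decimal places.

4.24

Common perpendicular direction n = (1, -1, 1) × (-1, -3, -1) = (4, 0, -4).
With w = (8, -2, 2) − (3, 8, 3) = (5, -10, -1), w · n = 24.
Since n ≠ 0 the lines are not parallel, and w · n = 24 ≠ 0 so they do not intersect; hence they are skew.
Distance = |w · n| / |n| = |24| / √32 ≈ 4.24.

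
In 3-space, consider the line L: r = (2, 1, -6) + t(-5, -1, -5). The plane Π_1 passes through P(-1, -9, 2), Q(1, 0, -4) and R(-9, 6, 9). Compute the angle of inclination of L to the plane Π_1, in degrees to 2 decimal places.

78.58

PQ = (2, 9, -6), PR = (-8, 15, 7); a normal to Π_1 is PQ × PR = (153, 34, 102).
Using P: Π_1 has equation 153x + 34y + 102z = -255.
sin θ = |n·v| / (|n||v|) = |-1309| / (√34969 · √51) = 0.98020.
θ ≈ 78.58°.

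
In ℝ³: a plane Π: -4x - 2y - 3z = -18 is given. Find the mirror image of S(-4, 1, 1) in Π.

(4, 5, 7)

λ = (n·S − d)/|n|² = (11 − (-18))/29 = 1.
Reflection = S − 2λn = (-4, 1, 1) − 2·(-4, -2, -3) = (4, 5, 7).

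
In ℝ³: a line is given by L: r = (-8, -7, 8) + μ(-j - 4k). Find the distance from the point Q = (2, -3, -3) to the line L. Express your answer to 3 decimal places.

11.953

Taking (-8, -7, 8) on L with direction v = (0, -1, -4): w = Q − (-8, -7, 8) = (10, 4, -11), and w × v = (-27, 40, -10).
Distance = |w × v| / |v| = √2429 / √17 ≈ 11.953.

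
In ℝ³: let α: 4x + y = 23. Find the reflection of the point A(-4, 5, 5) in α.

(12, 9, 5)

λ = (n·A − d)/|n|² = (-11 − 23)/17 = -2.
Reflection = A − 2λn = (-4, 5, 5) − (-4)·(4, 1, 0) = (12, 9, 5).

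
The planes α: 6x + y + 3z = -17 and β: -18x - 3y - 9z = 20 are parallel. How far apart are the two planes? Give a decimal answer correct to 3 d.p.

Rescale β by 1/(-3): 6x + y + 3z = -20/3. Then distance = |-17 − (-20/3)| / √46 ≈ 1.524.

1.524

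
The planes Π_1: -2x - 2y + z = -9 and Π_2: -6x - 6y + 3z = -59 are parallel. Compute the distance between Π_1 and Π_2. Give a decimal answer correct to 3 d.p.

Rescale Π_2 by 1/3: -2x - 2y + z = -59/3. Then distance = |-9 − (-59/3)| / √9 ≈ 3.556.

3.556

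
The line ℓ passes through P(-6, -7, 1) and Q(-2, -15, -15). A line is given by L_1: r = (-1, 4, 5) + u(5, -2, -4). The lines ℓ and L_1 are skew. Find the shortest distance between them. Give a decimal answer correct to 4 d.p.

8.0498

A direction vector for ℓ is Q − P = (4, -8, -16).
Common perpendicular direction n = (4, -8, -16) × (5, -2, -4) = (0, -64, 32).
With w = (-1, 4, 5) − (-6, -7, 1) = (5, 11, 4), w · n = -576.
Distance = |w · n| / |n| = |-576| / √5120 ≈ 8.0498.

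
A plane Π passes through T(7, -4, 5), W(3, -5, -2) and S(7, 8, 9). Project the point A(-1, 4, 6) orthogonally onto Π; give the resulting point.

(4, 5, 3)

TW = (-4, -1, -7), TS = (0, 12, 4); a normal to Π is TW × TS = (80, 16, -48).
Using T: Π has equation 80x + 16y - 48z = 256.
Foot = A − λn with λ = (n·A − d)/|n|² = (-304 − 256)/8960 = -1/16.
Foot = (-1, 4, 6) − (-1/16)·(80, 16, -48) = (4, 5, 3).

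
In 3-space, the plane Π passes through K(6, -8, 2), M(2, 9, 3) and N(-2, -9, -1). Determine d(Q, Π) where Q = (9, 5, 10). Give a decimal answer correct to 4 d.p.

KM = (-4, 17, 1), KN = (-8, -1, -3); a normal to Π is KM × KN = (-50, -20, 140).
Using K: Π has equation -50x - 20y + 140z = 140.
n·Q − d = (-50)·(9) + (-20)·(5) + (140)·(10) − 140 = 710; |n| = √22500.
Distance = |710| / √22500 = 710/√22500 ≈ 4.7333.

4.7333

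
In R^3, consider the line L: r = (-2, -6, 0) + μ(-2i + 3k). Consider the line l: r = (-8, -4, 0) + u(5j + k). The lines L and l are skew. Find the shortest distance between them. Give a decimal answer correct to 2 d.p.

Common perpendicular direction n = (-2, 0, 3) × (0, 5, 1) = (-15, 2, -10).
With w = (-8, -4, 0) − (-2, -6, 0) = (-6, 2, 0), w · n = 94.
Distance = |w · n| / |n| = |94| / √329 ≈ 5.18.

5.18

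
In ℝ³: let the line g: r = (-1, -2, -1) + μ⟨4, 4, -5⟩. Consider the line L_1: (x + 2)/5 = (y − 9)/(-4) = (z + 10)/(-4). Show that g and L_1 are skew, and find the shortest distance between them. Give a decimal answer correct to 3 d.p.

5.048

L_1 has direction (5, -4, -4) through (-2, 9, -10).
Common perpendicular direction n = (4, 4, -5) × (5, -4, -4) = (-36, -9, -36).
With w = (-2, 9, -10) − (-1, -2, -1) = (-1, 11, -9), w · n = 261.
Since n ≠ 0 the lines are not parallel, and w · n = 261 ≠ 0 so they do not intersect; hence they are skew.
Distance = |w · n| / |n| = |261| / √2673 ≈ 5.048.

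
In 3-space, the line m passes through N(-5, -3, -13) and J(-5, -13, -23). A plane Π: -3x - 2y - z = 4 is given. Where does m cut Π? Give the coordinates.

(-5, 7, -3)

A direction vector for m is J − N = (0, -10, -10).
Substitute r = (-5, -3, -13) + t(0, -10, -10) into the plane: 34 + 30t = 4, so t = -1.
Intersection: (-5, -3, -13) + (-1)·(0, -10, -10) = (-5, 7, -3).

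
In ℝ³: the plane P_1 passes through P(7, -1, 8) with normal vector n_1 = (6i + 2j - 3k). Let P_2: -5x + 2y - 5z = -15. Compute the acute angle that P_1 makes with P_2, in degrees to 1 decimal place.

P_1: n_1·r = n_1·P gives 6x + 2y - 3z = 16.
cos θ = |n₁·n₂| / (|n₁||n₂|) = |-11| / (√49 · √54).
θ = arccos(0.21384) ≈ 77.7°.

77.7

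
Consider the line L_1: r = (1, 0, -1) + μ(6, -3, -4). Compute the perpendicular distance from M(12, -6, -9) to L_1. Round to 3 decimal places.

0.640

Taking (1, 0, -1) on L_1 with direction v = (6, -3, -4): w = M − (1, 0, -1) = (11, -6, -8), and w × v = (0, -4, 3).
Distance = |w × v| / |v| = √25 / √61 ≈ 0.640.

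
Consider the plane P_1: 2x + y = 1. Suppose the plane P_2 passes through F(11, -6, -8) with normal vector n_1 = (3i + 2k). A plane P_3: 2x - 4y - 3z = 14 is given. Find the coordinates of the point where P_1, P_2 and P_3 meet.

(3, -5, 4)

P_2: n_1·r = n_1·F gives 3x + 2z = 17.
Solving the 3×3 linear system 2x + y = 1, 3x + 2z = 17, 2x - 4y - 3z = 14 (e.g. by elimination or Cramer's rule, determinant = 29) gives (3, -5, 4).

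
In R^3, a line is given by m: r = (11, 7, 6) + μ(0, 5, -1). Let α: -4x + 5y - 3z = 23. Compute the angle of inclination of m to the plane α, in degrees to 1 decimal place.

sin θ = |n·v| / (|n||v|) = |28| / (√50 · √26) = 0.77658.
θ ≈ 50.9°.

50.9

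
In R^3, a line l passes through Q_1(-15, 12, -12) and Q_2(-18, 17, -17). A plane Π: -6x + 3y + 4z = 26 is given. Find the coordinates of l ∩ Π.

(-3, -8, 8)

A direction vector for l is Q_2 − Q_1 = (-3, 5, -5).
Substitute r = (-15, 12, -12) + t(-3, 5, -5) into the plane: 78 + 13t = 26, so t = -4.
Intersection: (-15, 12, -12) + (-4)·(-3, 5, -5) = (-3, -8, 8).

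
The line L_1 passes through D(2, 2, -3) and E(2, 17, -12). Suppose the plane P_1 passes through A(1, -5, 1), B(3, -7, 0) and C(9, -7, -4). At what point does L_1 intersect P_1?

A direction vector for L_1 is E − D = (0, 15, -9).
AB = (2, -2, -1), AC = (8, -2, -5); a normal to P_1 is AB × AC = (8, 2, 12).
Using A: P_1 has equation 8x + 2y + 12z = 10.
Substitute r = (2, 2, -3) + t(0, 15, -9) into the plane: -16 + (-78)t = 10, so t = -1/3.
Intersection: (2, 2, -3) + (-1/3)·(0, 15, -9) = (2, -3, 0).

(2, -3, 0)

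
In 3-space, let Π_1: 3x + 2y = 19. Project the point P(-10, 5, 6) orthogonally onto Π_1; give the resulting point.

Foot = P − λn with λ = (n·P − d)/|n|² = (-20 − 19)/13 = -3.
Foot = (-10, 5, 6) − (-3)·(3, 2, 0) = (-1, 11, 6).

(-1, 11, 6)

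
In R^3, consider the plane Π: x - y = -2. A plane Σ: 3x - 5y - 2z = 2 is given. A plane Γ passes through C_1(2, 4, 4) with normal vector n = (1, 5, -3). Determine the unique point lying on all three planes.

(-2, 0, -4)

Γ: n·r = n·C_1 gives x + 5y - 3z = 10.
Solving the 3×3 linear system x - y = -2, 3x - 5y - 2z = 2, x + 5y - 3z = 10 (e.g. by elimination or Cramer's rule, determinant = 18) gives (-2, 0, -4).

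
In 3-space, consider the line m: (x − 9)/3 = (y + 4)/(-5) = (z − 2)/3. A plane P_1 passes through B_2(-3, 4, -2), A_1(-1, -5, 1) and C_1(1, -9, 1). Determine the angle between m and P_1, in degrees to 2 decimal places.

m has direction (3, -5, 3) through (9, -4, 2).
B_2A_1 = (2, -9, 3), B_2C_1 = (4, -13, 3); a normal to P_1 is B_2A_1 × B_2C_1 = (12, 6, 10).
Using B_2: P_1 has equation 12x + 6y + 10z = -32.
sin θ = |n·v| / (|n||v|) = |36| / (√280 · √43) = 0.32809.
θ ≈ 19.15°.

19.15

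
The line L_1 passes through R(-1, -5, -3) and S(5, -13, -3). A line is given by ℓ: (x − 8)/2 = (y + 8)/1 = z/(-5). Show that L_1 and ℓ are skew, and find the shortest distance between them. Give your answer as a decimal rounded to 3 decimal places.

A direction vector for L_1 is S − R = (6, -8, 0).
ℓ has direction (2, 1, -5) through (8, -8, 0).
Common perpendicular direction n = (6, -8, 0) × (2, 1, -5) = (40, 30, 22).
With w = (8, -8, 0) − (-1, -5, -3) = (9, -3, 3), w · n = 336.
Since n ≠ 0 the lines are not parallel, and w · n = 336 ≠ 0 so they do not intersect; hence they are skew.
Distance = |w · n| / |n| = |336| / √2984 ≈ 6.151.

6.151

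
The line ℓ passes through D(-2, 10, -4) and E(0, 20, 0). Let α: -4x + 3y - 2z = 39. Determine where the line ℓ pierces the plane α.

(-3, 5, -6)

A direction vector for ℓ is E − D = (2, 10, 4).
Substitute r = (-2, 10, -4) + t(2, 10, 4) into the plane: 46 + 14t = 39, so t = -1/2.
Intersection: (-2, 10, -4) + (-1/2)·(2, 10, 4) = (-3, 5, -6).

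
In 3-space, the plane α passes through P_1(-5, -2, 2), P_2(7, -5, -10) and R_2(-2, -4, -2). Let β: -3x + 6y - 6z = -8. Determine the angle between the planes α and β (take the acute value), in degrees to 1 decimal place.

P_1P_2 = (12, -3, -12), P_1R_2 = (3, -2, -4); a normal to α is P_1P_2 × P_1R_2 = (-12, 12, -15).
Using P_1: α has equation -12x + 12y - 15z = 6.
cos θ = |n₁·n₂| / (|n₁||n₂|) = |198| / (√513 · √81).
θ = arccos(0.97132) ≈ 13.8°.

13.8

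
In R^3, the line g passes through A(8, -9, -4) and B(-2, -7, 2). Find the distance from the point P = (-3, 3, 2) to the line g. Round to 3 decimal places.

A direction vector for g is B − A = (-10, 2, 6).
Taking (8, -9, -4) on g with direction v = (-10, 2, 6): w = P − (8, -9, -4) = (-11, 12, 6), and w × v = (60, 6, 98).
Distance = |w × v| / |v| = √13240 / √140 ≈ 9.725.

9.725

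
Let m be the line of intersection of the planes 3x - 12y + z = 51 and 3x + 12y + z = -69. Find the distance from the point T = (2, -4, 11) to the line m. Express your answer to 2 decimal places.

8.28

Direction of m: (3, -12, 1) × (3, 12, 1) = (-24, 0, 72).
A point on m: solving the two plane equations with x = -7 gives (-7, -5, 12).
Taking (-7, -5, 12) on m with direction v = (-24, 0, 72): w = T − (-7, -5, 12) = (9, 1, -1), and w × v = (72, -624, 24).
Distance = |w × v| / |v| = √395136 / √5760 ≈ 8.28.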